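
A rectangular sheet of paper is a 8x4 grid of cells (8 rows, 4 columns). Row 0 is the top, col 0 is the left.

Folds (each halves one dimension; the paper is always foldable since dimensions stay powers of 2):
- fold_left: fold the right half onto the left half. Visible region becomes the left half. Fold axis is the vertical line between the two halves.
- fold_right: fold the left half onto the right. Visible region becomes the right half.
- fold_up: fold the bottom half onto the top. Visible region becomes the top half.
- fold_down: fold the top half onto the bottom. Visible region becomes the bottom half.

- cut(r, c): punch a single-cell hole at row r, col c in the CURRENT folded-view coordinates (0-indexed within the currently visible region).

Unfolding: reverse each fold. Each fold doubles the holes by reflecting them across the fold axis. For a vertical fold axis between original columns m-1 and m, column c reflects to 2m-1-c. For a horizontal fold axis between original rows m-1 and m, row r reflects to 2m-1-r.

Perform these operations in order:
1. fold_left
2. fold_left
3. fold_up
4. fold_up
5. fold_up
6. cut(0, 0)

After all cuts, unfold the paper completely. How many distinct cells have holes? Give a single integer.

Answer: 32

Derivation:
Op 1 fold_left: fold axis v@2; visible region now rows[0,8) x cols[0,2) = 8x2
Op 2 fold_left: fold axis v@1; visible region now rows[0,8) x cols[0,1) = 8x1
Op 3 fold_up: fold axis h@4; visible region now rows[0,4) x cols[0,1) = 4x1
Op 4 fold_up: fold axis h@2; visible region now rows[0,2) x cols[0,1) = 2x1
Op 5 fold_up: fold axis h@1; visible region now rows[0,1) x cols[0,1) = 1x1
Op 6 cut(0, 0): punch at orig (0,0); cuts so far [(0, 0)]; region rows[0,1) x cols[0,1) = 1x1
Unfold 1 (reflect across h@1): 2 holes -> [(0, 0), (1, 0)]
Unfold 2 (reflect across h@2): 4 holes -> [(0, 0), (1, 0), (2, 0), (3, 0)]
Unfold 3 (reflect across h@4): 8 holes -> [(0, 0), (1, 0), (2, 0), (3, 0), (4, 0), (5, 0), (6, 0), (7, 0)]
Unfold 4 (reflect across v@1): 16 holes -> [(0, 0), (0, 1), (1, 0), (1, 1), (2, 0), (2, 1), (3, 0), (3, 1), (4, 0), (4, 1), (5, 0), (5, 1), (6, 0), (6, 1), (7, 0), (7, 1)]
Unfold 5 (reflect across v@2): 32 holes -> [(0, 0), (0, 1), (0, 2), (0, 3), (1, 0), (1, 1), (1, 2), (1, 3), (2, 0), (2, 1), (2, 2), (2, 3), (3, 0), (3, 1), (3, 2), (3, 3), (4, 0), (4, 1), (4, 2), (4, 3), (5, 0), (5, 1), (5, 2), (5, 3), (6, 0), (6, 1), (6, 2), (6, 3), (7, 0), (7, 1), (7, 2), (7, 3)]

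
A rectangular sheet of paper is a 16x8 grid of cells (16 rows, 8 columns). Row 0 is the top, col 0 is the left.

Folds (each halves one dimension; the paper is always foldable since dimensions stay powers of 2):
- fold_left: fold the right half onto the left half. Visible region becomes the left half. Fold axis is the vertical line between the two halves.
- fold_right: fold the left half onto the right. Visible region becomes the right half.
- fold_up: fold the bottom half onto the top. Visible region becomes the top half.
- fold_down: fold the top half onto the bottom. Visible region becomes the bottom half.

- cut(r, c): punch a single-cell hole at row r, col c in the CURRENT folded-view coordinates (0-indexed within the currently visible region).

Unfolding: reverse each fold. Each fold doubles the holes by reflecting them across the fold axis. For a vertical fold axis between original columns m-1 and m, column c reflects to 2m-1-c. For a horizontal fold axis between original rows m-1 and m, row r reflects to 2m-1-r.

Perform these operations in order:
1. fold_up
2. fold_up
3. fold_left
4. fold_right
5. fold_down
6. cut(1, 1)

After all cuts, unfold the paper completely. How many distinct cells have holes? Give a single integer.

Op 1 fold_up: fold axis h@8; visible region now rows[0,8) x cols[0,8) = 8x8
Op 2 fold_up: fold axis h@4; visible region now rows[0,4) x cols[0,8) = 4x8
Op 3 fold_left: fold axis v@4; visible region now rows[0,4) x cols[0,4) = 4x4
Op 4 fold_right: fold axis v@2; visible region now rows[0,4) x cols[2,4) = 4x2
Op 5 fold_down: fold axis h@2; visible region now rows[2,4) x cols[2,4) = 2x2
Op 6 cut(1, 1): punch at orig (3,3); cuts so far [(3, 3)]; region rows[2,4) x cols[2,4) = 2x2
Unfold 1 (reflect across h@2): 2 holes -> [(0, 3), (3, 3)]
Unfold 2 (reflect across v@2): 4 holes -> [(0, 0), (0, 3), (3, 0), (3, 3)]
Unfold 3 (reflect across v@4): 8 holes -> [(0, 0), (0, 3), (0, 4), (0, 7), (3, 0), (3, 3), (3, 4), (3, 7)]
Unfold 4 (reflect across h@4): 16 holes -> [(0, 0), (0, 3), (0, 4), (0, 7), (3, 0), (3, 3), (3, 4), (3, 7), (4, 0), (4, 3), (4, 4), (4, 7), (7, 0), (7, 3), (7, 4), (7, 7)]
Unfold 5 (reflect across h@8): 32 holes -> [(0, 0), (0, 3), (0, 4), (0, 7), (3, 0), (3, 3), (3, 4), (3, 7), (4, 0), (4, 3), (4, 4), (4, 7), (7, 0), (7, 3), (7, 4), (7, 7), (8, 0), (8, 3), (8, 4), (8, 7), (11, 0), (11, 3), (11, 4), (11, 7), (12, 0), (12, 3), (12, 4), (12, 7), (15, 0), (15, 3), (15, 4), (15, 7)]

Answer: 32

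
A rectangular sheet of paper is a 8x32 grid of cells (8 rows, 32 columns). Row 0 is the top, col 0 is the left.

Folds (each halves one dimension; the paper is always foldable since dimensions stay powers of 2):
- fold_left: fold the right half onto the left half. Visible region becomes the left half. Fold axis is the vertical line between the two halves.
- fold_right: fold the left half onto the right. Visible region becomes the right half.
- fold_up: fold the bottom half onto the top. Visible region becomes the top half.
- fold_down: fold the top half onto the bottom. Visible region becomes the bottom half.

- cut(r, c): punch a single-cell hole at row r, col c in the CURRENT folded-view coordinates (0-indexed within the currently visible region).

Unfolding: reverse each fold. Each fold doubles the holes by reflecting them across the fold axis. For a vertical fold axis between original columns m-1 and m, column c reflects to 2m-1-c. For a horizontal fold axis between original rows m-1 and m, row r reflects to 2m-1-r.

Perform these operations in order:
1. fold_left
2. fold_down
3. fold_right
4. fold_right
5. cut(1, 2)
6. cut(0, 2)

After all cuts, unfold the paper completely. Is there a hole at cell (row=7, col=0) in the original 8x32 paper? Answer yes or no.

Op 1 fold_left: fold axis v@16; visible region now rows[0,8) x cols[0,16) = 8x16
Op 2 fold_down: fold axis h@4; visible region now rows[4,8) x cols[0,16) = 4x16
Op 3 fold_right: fold axis v@8; visible region now rows[4,8) x cols[8,16) = 4x8
Op 4 fold_right: fold axis v@12; visible region now rows[4,8) x cols[12,16) = 4x4
Op 5 cut(1, 2): punch at orig (5,14); cuts so far [(5, 14)]; region rows[4,8) x cols[12,16) = 4x4
Op 6 cut(0, 2): punch at orig (4,14); cuts so far [(4, 14), (5, 14)]; region rows[4,8) x cols[12,16) = 4x4
Unfold 1 (reflect across v@12): 4 holes -> [(4, 9), (4, 14), (5, 9), (5, 14)]
Unfold 2 (reflect across v@8): 8 holes -> [(4, 1), (4, 6), (4, 9), (4, 14), (5, 1), (5, 6), (5, 9), (5, 14)]
Unfold 3 (reflect across h@4): 16 holes -> [(2, 1), (2, 6), (2, 9), (2, 14), (3, 1), (3, 6), (3, 9), (3, 14), (4, 1), (4, 6), (4, 9), (4, 14), (5, 1), (5, 6), (5, 9), (5, 14)]
Unfold 4 (reflect across v@16): 32 holes -> [(2, 1), (2, 6), (2, 9), (2, 14), (2, 17), (2, 22), (2, 25), (2, 30), (3, 1), (3, 6), (3, 9), (3, 14), (3, 17), (3, 22), (3, 25), (3, 30), (4, 1), (4, 6), (4, 9), (4, 14), (4, 17), (4, 22), (4, 25), (4, 30), (5, 1), (5, 6), (5, 9), (5, 14), (5, 17), (5, 22), (5, 25), (5, 30)]
Holes: [(2, 1), (2, 6), (2, 9), (2, 14), (2, 17), (2, 22), (2, 25), (2, 30), (3, 1), (3, 6), (3, 9), (3, 14), (3, 17), (3, 22), (3, 25), (3, 30), (4, 1), (4, 6), (4, 9), (4, 14), (4, 17), (4, 22), (4, 25), (4, 30), (5, 1), (5, 6), (5, 9), (5, 14), (5, 17), (5, 22), (5, 25), (5, 30)]

Answer: no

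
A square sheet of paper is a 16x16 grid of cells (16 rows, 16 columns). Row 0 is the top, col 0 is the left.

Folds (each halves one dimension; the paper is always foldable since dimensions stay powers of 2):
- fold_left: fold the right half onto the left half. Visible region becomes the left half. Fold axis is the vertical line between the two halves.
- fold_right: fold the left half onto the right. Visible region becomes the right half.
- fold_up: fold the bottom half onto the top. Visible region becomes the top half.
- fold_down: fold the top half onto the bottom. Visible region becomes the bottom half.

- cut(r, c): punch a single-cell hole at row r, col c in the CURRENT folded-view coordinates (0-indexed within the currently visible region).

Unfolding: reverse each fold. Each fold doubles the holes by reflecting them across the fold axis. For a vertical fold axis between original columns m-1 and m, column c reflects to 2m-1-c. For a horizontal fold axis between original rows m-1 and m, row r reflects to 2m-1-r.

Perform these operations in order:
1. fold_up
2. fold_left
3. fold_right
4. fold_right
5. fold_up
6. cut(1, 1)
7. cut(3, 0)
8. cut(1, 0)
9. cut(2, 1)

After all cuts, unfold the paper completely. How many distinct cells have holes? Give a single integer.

Op 1 fold_up: fold axis h@8; visible region now rows[0,8) x cols[0,16) = 8x16
Op 2 fold_left: fold axis v@8; visible region now rows[0,8) x cols[0,8) = 8x8
Op 3 fold_right: fold axis v@4; visible region now rows[0,8) x cols[4,8) = 8x4
Op 4 fold_right: fold axis v@6; visible region now rows[0,8) x cols[6,8) = 8x2
Op 5 fold_up: fold axis h@4; visible region now rows[0,4) x cols[6,8) = 4x2
Op 6 cut(1, 1): punch at orig (1,7); cuts so far [(1, 7)]; region rows[0,4) x cols[6,8) = 4x2
Op 7 cut(3, 0): punch at orig (3,6); cuts so far [(1, 7), (3, 6)]; region rows[0,4) x cols[6,8) = 4x2
Op 8 cut(1, 0): punch at orig (1,6); cuts so far [(1, 6), (1, 7), (3, 6)]; region rows[0,4) x cols[6,8) = 4x2
Op 9 cut(2, 1): punch at orig (2,7); cuts so far [(1, 6), (1, 7), (2, 7), (3, 6)]; region rows[0,4) x cols[6,8) = 4x2
Unfold 1 (reflect across h@4): 8 holes -> [(1, 6), (1, 7), (2, 7), (3, 6), (4, 6), (5, 7), (6, 6), (6, 7)]
Unfold 2 (reflect across v@6): 16 holes -> [(1, 4), (1, 5), (1, 6), (1, 7), (2, 4), (2, 7), (3, 5), (3, 6), (4, 5), (4, 6), (5, 4), (5, 7), (6, 4), (6, 5), (6, 6), (6, 7)]
Unfold 3 (reflect across v@4): 32 holes -> [(1, 0), (1, 1), (1, 2), (1, 3), (1, 4), (1, 5), (1, 6), (1, 7), (2, 0), (2, 3), (2, 4), (2, 7), (3, 1), (3, 2), (3, 5), (3, 6), (4, 1), (4, 2), (4, 5), (4, 6), (5, 0), (5, 3), (5, 4), (5, 7), (6, 0), (6, 1), (6, 2), (6, 3), (6, 4), (6, 5), (6, 6), (6, 7)]
Unfold 4 (reflect across v@8): 64 holes -> [(1, 0), (1, 1), (1, 2), (1, 3), (1, 4), (1, 5), (1, 6), (1, 7), (1, 8), (1, 9), (1, 10), (1, 11), (1, 12), (1, 13), (1, 14), (1, 15), (2, 0), (2, 3), (2, 4), (2, 7), (2, 8), (2, 11), (2, 12), (2, 15), (3, 1), (3, 2), (3, 5), (3, 6), (3, 9), (3, 10), (3, 13), (3, 14), (4, 1), (4, 2), (4, 5), (4, 6), (4, 9), (4, 10), (4, 13), (4, 14), (5, 0), (5, 3), (5, 4), (5, 7), (5, 8), (5, 11), (5, 12), (5, 15), (6, 0), (6, 1), (6, 2), (6, 3), (6, 4), (6, 5), (6, 6), (6, 7), (6, 8), (6, 9), (6, 10), (6, 11), (6, 12), (6, 13), (6, 14), (6, 15)]
Unfold 5 (reflect across h@8): 128 holes -> [(1, 0), (1, 1), (1, 2), (1, 3), (1, 4), (1, 5), (1, 6), (1, 7), (1, 8), (1, 9), (1, 10), (1, 11), (1, 12), (1, 13), (1, 14), (1, 15), (2, 0), (2, 3), (2, 4), (2, 7), (2, 8), (2, 11), (2, 12), (2, 15), (3, 1), (3, 2), (3, 5), (3, 6), (3, 9), (3, 10), (3, 13), (3, 14), (4, 1), (4, 2), (4, 5), (4, 6), (4, 9), (4, 10), (4, 13), (4, 14), (5, 0), (5, 3), (5, 4), (5, 7), (5, 8), (5, 11), (5, 12), (5, 15), (6, 0), (6, 1), (6, 2), (6, 3), (6, 4), (6, 5), (6, 6), (6, 7), (6, 8), (6, 9), (6, 10), (6, 11), (6, 12), (6, 13), (6, 14), (6, 15), (9, 0), (9, 1), (9, 2), (9, 3), (9, 4), (9, 5), (9, 6), (9, 7), (9, 8), (9, 9), (9, 10), (9, 11), (9, 12), (9, 13), (9, 14), (9, 15), (10, 0), (10, 3), (10, 4), (10, 7), (10, 8), (10, 11), (10, 12), (10, 15), (11, 1), (11, 2), (11, 5), (11, 6), (11, 9), (11, 10), (11, 13), (11, 14), (12, 1), (12, 2), (12, 5), (12, 6), (12, 9), (12, 10), (12, 13), (12, 14), (13, 0), (13, 3), (13, 4), (13, 7), (13, 8), (13, 11), (13, 12), (13, 15), (14, 0), (14, 1), (14, 2), (14, 3), (14, 4), (14, 5), (14, 6), (14, 7), (14, 8), (14, 9), (14, 10), (14, 11), (14, 12), (14, 13), (14, 14), (14, 15)]

Answer: 128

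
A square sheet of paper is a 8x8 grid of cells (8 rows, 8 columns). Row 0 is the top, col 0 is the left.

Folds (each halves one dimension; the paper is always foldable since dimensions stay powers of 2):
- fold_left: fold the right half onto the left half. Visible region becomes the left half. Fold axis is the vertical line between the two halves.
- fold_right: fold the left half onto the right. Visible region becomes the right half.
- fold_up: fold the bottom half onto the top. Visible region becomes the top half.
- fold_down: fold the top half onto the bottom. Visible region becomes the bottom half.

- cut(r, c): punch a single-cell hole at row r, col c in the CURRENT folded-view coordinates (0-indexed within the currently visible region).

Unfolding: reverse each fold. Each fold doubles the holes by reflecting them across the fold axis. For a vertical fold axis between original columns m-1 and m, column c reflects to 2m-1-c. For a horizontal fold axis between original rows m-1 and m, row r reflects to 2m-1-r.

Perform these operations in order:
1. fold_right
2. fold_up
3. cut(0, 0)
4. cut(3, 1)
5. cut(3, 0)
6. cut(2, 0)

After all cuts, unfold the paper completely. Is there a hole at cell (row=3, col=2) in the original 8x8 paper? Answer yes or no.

Op 1 fold_right: fold axis v@4; visible region now rows[0,8) x cols[4,8) = 8x4
Op 2 fold_up: fold axis h@4; visible region now rows[0,4) x cols[4,8) = 4x4
Op 3 cut(0, 0): punch at orig (0,4); cuts so far [(0, 4)]; region rows[0,4) x cols[4,8) = 4x4
Op 4 cut(3, 1): punch at orig (3,5); cuts so far [(0, 4), (3, 5)]; region rows[0,4) x cols[4,8) = 4x4
Op 5 cut(3, 0): punch at orig (3,4); cuts so far [(0, 4), (3, 4), (3, 5)]; region rows[0,4) x cols[4,8) = 4x4
Op 6 cut(2, 0): punch at orig (2,4); cuts so far [(0, 4), (2, 4), (3, 4), (3, 5)]; region rows[0,4) x cols[4,8) = 4x4
Unfold 1 (reflect across h@4): 8 holes -> [(0, 4), (2, 4), (3, 4), (3, 5), (4, 4), (4, 5), (5, 4), (7, 4)]
Unfold 2 (reflect across v@4): 16 holes -> [(0, 3), (0, 4), (2, 3), (2, 4), (3, 2), (3, 3), (3, 4), (3, 5), (4, 2), (4, 3), (4, 4), (4, 5), (5, 3), (5, 4), (7, 3), (7, 4)]
Holes: [(0, 3), (0, 4), (2, 3), (2, 4), (3, 2), (3, 3), (3, 4), (3, 5), (4, 2), (4, 3), (4, 4), (4, 5), (5, 3), (5, 4), (7, 3), (7, 4)]

Answer: yes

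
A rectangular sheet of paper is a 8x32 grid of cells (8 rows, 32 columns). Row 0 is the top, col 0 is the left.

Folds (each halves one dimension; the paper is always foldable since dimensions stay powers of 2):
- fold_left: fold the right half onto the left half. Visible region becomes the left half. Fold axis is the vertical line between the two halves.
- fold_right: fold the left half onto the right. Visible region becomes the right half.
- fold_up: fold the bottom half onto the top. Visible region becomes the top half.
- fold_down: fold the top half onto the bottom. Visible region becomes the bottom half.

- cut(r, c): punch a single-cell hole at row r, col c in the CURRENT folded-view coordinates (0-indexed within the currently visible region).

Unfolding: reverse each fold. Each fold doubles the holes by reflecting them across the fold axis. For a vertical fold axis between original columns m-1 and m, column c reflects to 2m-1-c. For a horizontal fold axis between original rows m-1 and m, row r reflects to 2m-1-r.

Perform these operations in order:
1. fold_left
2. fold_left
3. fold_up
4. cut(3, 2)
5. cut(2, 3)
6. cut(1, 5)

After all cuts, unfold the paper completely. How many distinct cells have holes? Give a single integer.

Op 1 fold_left: fold axis v@16; visible region now rows[0,8) x cols[0,16) = 8x16
Op 2 fold_left: fold axis v@8; visible region now rows[0,8) x cols[0,8) = 8x8
Op 3 fold_up: fold axis h@4; visible region now rows[0,4) x cols[0,8) = 4x8
Op 4 cut(3, 2): punch at orig (3,2); cuts so far [(3, 2)]; region rows[0,4) x cols[0,8) = 4x8
Op 5 cut(2, 3): punch at orig (2,3); cuts so far [(2, 3), (3, 2)]; region rows[0,4) x cols[0,8) = 4x8
Op 6 cut(1, 5): punch at orig (1,5); cuts so far [(1, 5), (2, 3), (3, 2)]; region rows[0,4) x cols[0,8) = 4x8
Unfold 1 (reflect across h@4): 6 holes -> [(1, 5), (2, 3), (3, 2), (4, 2), (5, 3), (6, 5)]
Unfold 2 (reflect across v@8): 12 holes -> [(1, 5), (1, 10), (2, 3), (2, 12), (3, 2), (3, 13), (4, 2), (4, 13), (5, 3), (5, 12), (6, 5), (6, 10)]
Unfold 3 (reflect across v@16): 24 holes -> [(1, 5), (1, 10), (1, 21), (1, 26), (2, 3), (2, 12), (2, 19), (2, 28), (3, 2), (3, 13), (3, 18), (3, 29), (4, 2), (4, 13), (4, 18), (4, 29), (5, 3), (5, 12), (5, 19), (5, 28), (6, 5), (6, 10), (6, 21), (6, 26)]

Answer: 24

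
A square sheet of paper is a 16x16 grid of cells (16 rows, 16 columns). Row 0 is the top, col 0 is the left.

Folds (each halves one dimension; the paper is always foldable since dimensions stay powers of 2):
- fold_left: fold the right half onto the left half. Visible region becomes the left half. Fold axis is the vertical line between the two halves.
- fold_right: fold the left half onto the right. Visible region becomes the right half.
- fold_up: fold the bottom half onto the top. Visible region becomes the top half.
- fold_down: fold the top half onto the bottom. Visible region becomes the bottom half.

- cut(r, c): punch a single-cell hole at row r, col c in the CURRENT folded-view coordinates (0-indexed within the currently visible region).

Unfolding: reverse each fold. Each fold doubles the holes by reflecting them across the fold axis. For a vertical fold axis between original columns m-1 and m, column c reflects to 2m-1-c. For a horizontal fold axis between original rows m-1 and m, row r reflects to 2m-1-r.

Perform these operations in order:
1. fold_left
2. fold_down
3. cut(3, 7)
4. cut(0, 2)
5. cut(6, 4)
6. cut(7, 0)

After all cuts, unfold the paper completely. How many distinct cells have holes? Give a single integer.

Answer: 16

Derivation:
Op 1 fold_left: fold axis v@8; visible region now rows[0,16) x cols[0,8) = 16x8
Op 2 fold_down: fold axis h@8; visible region now rows[8,16) x cols[0,8) = 8x8
Op 3 cut(3, 7): punch at orig (11,7); cuts so far [(11, 7)]; region rows[8,16) x cols[0,8) = 8x8
Op 4 cut(0, 2): punch at orig (8,2); cuts so far [(8, 2), (11, 7)]; region rows[8,16) x cols[0,8) = 8x8
Op 5 cut(6, 4): punch at orig (14,4); cuts so far [(8, 2), (11, 7), (14, 4)]; region rows[8,16) x cols[0,8) = 8x8
Op 6 cut(7, 0): punch at orig (15,0); cuts so far [(8, 2), (11, 7), (14, 4), (15, 0)]; region rows[8,16) x cols[0,8) = 8x8
Unfold 1 (reflect across h@8): 8 holes -> [(0, 0), (1, 4), (4, 7), (7, 2), (8, 2), (11, 7), (14, 4), (15, 0)]
Unfold 2 (reflect across v@8): 16 holes -> [(0, 0), (0, 15), (1, 4), (1, 11), (4, 7), (4, 8), (7, 2), (7, 13), (8, 2), (8, 13), (11, 7), (11, 8), (14, 4), (14, 11), (15, 0), (15, 15)]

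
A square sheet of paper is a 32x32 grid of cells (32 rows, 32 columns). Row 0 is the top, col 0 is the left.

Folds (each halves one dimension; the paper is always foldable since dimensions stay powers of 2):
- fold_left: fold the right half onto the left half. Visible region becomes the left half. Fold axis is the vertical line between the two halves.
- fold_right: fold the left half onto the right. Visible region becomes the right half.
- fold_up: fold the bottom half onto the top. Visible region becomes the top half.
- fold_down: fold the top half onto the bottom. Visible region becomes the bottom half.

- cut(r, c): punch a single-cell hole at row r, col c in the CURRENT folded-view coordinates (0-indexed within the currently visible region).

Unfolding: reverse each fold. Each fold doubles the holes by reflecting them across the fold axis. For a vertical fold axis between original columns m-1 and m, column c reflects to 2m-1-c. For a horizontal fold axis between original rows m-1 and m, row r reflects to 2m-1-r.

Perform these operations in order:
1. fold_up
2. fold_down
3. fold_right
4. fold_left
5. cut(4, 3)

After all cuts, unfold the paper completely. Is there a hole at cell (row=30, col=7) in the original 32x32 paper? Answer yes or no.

Answer: no

Derivation:
Op 1 fold_up: fold axis h@16; visible region now rows[0,16) x cols[0,32) = 16x32
Op 2 fold_down: fold axis h@8; visible region now rows[8,16) x cols[0,32) = 8x32
Op 3 fold_right: fold axis v@16; visible region now rows[8,16) x cols[16,32) = 8x16
Op 4 fold_left: fold axis v@24; visible region now rows[8,16) x cols[16,24) = 8x8
Op 5 cut(4, 3): punch at orig (12,19); cuts so far [(12, 19)]; region rows[8,16) x cols[16,24) = 8x8
Unfold 1 (reflect across v@24): 2 holes -> [(12, 19), (12, 28)]
Unfold 2 (reflect across v@16): 4 holes -> [(12, 3), (12, 12), (12, 19), (12, 28)]
Unfold 3 (reflect across h@8): 8 holes -> [(3, 3), (3, 12), (3, 19), (3, 28), (12, 3), (12, 12), (12, 19), (12, 28)]
Unfold 4 (reflect across h@16): 16 holes -> [(3, 3), (3, 12), (3, 19), (3, 28), (12, 3), (12, 12), (12, 19), (12, 28), (19, 3), (19, 12), (19, 19), (19, 28), (28, 3), (28, 12), (28, 19), (28, 28)]
Holes: [(3, 3), (3, 12), (3, 19), (3, 28), (12, 3), (12, 12), (12, 19), (12, 28), (19, 3), (19, 12), (19, 19), (19, 28), (28, 3), (28, 12), (28, 19), (28, 28)]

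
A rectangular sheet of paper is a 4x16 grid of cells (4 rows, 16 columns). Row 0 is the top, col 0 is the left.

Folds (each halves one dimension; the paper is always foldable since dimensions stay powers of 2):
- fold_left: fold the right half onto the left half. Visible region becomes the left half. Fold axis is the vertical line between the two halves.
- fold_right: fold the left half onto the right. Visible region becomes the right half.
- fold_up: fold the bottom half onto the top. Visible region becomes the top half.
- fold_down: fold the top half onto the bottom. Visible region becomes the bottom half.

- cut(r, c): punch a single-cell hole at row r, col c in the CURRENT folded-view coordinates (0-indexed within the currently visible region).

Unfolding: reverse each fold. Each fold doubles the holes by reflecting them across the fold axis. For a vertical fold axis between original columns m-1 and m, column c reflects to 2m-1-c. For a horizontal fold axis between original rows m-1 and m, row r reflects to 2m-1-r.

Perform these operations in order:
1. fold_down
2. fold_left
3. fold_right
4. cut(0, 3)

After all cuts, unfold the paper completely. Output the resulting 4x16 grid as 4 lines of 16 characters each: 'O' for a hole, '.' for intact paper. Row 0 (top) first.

Answer: ................
O......OO......O
O......OO......O
................

Derivation:
Op 1 fold_down: fold axis h@2; visible region now rows[2,4) x cols[0,16) = 2x16
Op 2 fold_left: fold axis v@8; visible region now rows[2,4) x cols[0,8) = 2x8
Op 3 fold_right: fold axis v@4; visible region now rows[2,4) x cols[4,8) = 2x4
Op 4 cut(0, 3): punch at orig (2,7); cuts so far [(2, 7)]; region rows[2,4) x cols[4,8) = 2x4
Unfold 1 (reflect across v@4): 2 holes -> [(2, 0), (2, 7)]
Unfold 2 (reflect across v@8): 4 holes -> [(2, 0), (2, 7), (2, 8), (2, 15)]
Unfold 3 (reflect across h@2): 8 holes -> [(1, 0), (1, 7), (1, 8), (1, 15), (2, 0), (2, 7), (2, 8), (2, 15)]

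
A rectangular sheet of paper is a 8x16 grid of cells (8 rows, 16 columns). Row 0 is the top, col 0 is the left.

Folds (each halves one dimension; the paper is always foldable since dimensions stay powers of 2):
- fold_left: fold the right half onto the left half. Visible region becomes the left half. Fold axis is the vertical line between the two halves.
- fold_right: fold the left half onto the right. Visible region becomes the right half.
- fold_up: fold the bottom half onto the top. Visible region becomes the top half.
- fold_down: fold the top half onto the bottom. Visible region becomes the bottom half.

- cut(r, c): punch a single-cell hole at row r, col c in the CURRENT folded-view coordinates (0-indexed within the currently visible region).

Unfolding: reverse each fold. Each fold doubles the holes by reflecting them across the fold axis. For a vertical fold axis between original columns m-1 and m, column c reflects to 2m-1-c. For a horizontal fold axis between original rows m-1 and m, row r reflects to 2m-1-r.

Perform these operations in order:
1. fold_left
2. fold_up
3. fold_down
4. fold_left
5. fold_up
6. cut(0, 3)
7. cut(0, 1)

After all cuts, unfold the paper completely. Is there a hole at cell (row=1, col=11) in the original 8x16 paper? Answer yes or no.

Op 1 fold_left: fold axis v@8; visible region now rows[0,8) x cols[0,8) = 8x8
Op 2 fold_up: fold axis h@4; visible region now rows[0,4) x cols[0,8) = 4x8
Op 3 fold_down: fold axis h@2; visible region now rows[2,4) x cols[0,8) = 2x8
Op 4 fold_left: fold axis v@4; visible region now rows[2,4) x cols[0,4) = 2x4
Op 5 fold_up: fold axis h@3; visible region now rows[2,3) x cols[0,4) = 1x4
Op 6 cut(0, 3): punch at orig (2,3); cuts so far [(2, 3)]; region rows[2,3) x cols[0,4) = 1x4
Op 7 cut(0, 1): punch at orig (2,1); cuts so far [(2, 1), (2, 3)]; region rows[2,3) x cols[0,4) = 1x4
Unfold 1 (reflect across h@3): 4 holes -> [(2, 1), (2, 3), (3, 1), (3, 3)]
Unfold 2 (reflect across v@4): 8 holes -> [(2, 1), (2, 3), (2, 4), (2, 6), (3, 1), (3, 3), (3, 4), (3, 6)]
Unfold 3 (reflect across h@2): 16 holes -> [(0, 1), (0, 3), (0, 4), (0, 6), (1, 1), (1, 3), (1, 4), (1, 6), (2, 1), (2, 3), (2, 4), (2, 6), (3, 1), (3, 3), (3, 4), (3, 6)]
Unfold 4 (reflect across h@4): 32 holes -> [(0, 1), (0, 3), (0, 4), (0, 6), (1, 1), (1, 3), (1, 4), (1, 6), (2, 1), (2, 3), (2, 4), (2, 6), (3, 1), (3, 3), (3, 4), (3, 6), (4, 1), (4, 3), (4, 4), (4, 6), (5, 1), (5, 3), (5, 4), (5, 6), (6, 1), (6, 3), (6, 4), (6, 6), (7, 1), (7, 3), (7, 4), (7, 6)]
Unfold 5 (reflect across v@8): 64 holes -> [(0, 1), (0, 3), (0, 4), (0, 6), (0, 9), (0, 11), (0, 12), (0, 14), (1, 1), (1, 3), (1, 4), (1, 6), (1, 9), (1, 11), (1, 12), (1, 14), (2, 1), (2, 3), (2, 4), (2, 6), (2, 9), (2, 11), (2, 12), (2, 14), (3, 1), (3, 3), (3, 4), (3, 6), (3, 9), (3, 11), (3, 12), (3, 14), (4, 1), (4, 3), (4, 4), (4, 6), (4, 9), (4, 11), (4, 12), (4, 14), (5, 1), (5, 3), (5, 4), (5, 6), (5, 9), (5, 11), (5, 12), (5, 14), (6, 1), (6, 3), (6, 4), (6, 6), (6, 9), (6, 11), (6, 12), (6, 14), (7, 1), (7, 3), (7, 4), (7, 6), (7, 9), (7, 11), (7, 12), (7, 14)]
Holes: [(0, 1), (0, 3), (0, 4), (0, 6), (0, 9), (0, 11), (0, 12), (0, 14), (1, 1), (1, 3), (1, 4), (1, 6), (1, 9), (1, 11), (1, 12), (1, 14), (2, 1), (2, 3), (2, 4), (2, 6), (2, 9), (2, 11), (2, 12), (2, 14), (3, 1), (3, 3), (3, 4), (3, 6), (3, 9), (3, 11), (3, 12), (3, 14), (4, 1), (4, 3), (4, 4), (4, 6), (4, 9), (4, 11), (4, 12), (4, 14), (5, 1), (5, 3), (5, 4), (5, 6), (5, 9), (5, 11), (5, 12), (5, 14), (6, 1), (6, 3), (6, 4), (6, 6), (6, 9), (6, 11), (6, 12), (6, 14), (7, 1), (7, 3), (7, 4), (7, 6), (7, 9), (7, 11), (7, 12), (7, 14)]

Answer: yes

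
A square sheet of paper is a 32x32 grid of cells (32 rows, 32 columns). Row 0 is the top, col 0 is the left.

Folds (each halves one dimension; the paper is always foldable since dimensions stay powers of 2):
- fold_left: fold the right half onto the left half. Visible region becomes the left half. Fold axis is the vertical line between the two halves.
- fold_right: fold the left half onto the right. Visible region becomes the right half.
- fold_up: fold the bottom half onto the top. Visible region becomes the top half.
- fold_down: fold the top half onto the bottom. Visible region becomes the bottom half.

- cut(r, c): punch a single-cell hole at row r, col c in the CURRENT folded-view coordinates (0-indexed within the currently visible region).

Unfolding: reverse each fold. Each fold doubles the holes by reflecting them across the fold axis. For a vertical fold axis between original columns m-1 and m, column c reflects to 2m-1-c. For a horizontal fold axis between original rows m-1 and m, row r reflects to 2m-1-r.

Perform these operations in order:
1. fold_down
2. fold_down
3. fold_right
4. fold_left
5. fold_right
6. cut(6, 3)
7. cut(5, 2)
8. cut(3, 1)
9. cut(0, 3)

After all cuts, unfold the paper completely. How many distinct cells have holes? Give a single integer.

Answer: 128

Derivation:
Op 1 fold_down: fold axis h@16; visible region now rows[16,32) x cols[0,32) = 16x32
Op 2 fold_down: fold axis h@24; visible region now rows[24,32) x cols[0,32) = 8x32
Op 3 fold_right: fold axis v@16; visible region now rows[24,32) x cols[16,32) = 8x16
Op 4 fold_left: fold axis v@24; visible region now rows[24,32) x cols[16,24) = 8x8
Op 5 fold_right: fold axis v@20; visible region now rows[24,32) x cols[20,24) = 8x4
Op 6 cut(6, 3): punch at orig (30,23); cuts so far [(30, 23)]; region rows[24,32) x cols[20,24) = 8x4
Op 7 cut(5, 2): punch at orig (29,22); cuts so far [(29, 22), (30, 23)]; region rows[24,32) x cols[20,24) = 8x4
Op 8 cut(3, 1): punch at orig (27,21); cuts so far [(27, 21), (29, 22), (30, 23)]; region rows[24,32) x cols[20,24) = 8x4
Op 9 cut(0, 3): punch at orig (24,23); cuts so far [(24, 23), (27, 21), (29, 22), (30, 23)]; region rows[24,32) x cols[20,24) = 8x4
Unfold 1 (reflect across v@20): 8 holes -> [(24, 16), (24, 23), (27, 18), (27, 21), (29, 17), (29, 22), (30, 16), (30, 23)]
Unfold 2 (reflect across v@24): 16 holes -> [(24, 16), (24, 23), (24, 24), (24, 31), (27, 18), (27, 21), (27, 26), (27, 29), (29, 17), (29, 22), (29, 25), (29, 30), (30, 16), (30, 23), (30, 24), (30, 31)]
Unfold 3 (reflect across v@16): 32 holes -> [(24, 0), (24, 7), (24, 8), (24, 15), (24, 16), (24, 23), (24, 24), (24, 31), (27, 2), (27, 5), (27, 10), (27, 13), (27, 18), (27, 21), (27, 26), (27, 29), (29, 1), (29, 6), (29, 9), (29, 14), (29, 17), (29, 22), (29, 25), (29, 30), (30, 0), (30, 7), (30, 8), (30, 15), (30, 16), (30, 23), (30, 24), (30, 31)]
Unfold 4 (reflect across h@24): 64 holes -> [(17, 0), (17, 7), (17, 8), (17, 15), (17, 16), (17, 23), (17, 24), (17, 31), (18, 1), (18, 6), (18, 9), (18, 14), (18, 17), (18, 22), (18, 25), (18, 30), (20, 2), (20, 5), (20, 10), (20, 13), (20, 18), (20, 21), (20, 26), (20, 29), (23, 0), (23, 7), (23, 8), (23, 15), (23, 16), (23, 23), (23, 24), (23, 31), (24, 0), (24, 7), (24, 8), (24, 15), (24, 16), (24, 23), (24, 24), (24, 31), (27, 2), (27, 5), (27, 10), (27, 13), (27, 18), (27, 21), (27, 26), (27, 29), (29, 1), (29, 6), (29, 9), (29, 14), (29, 17), (29, 22), (29, 25), (29, 30), (30, 0), (30, 7), (30, 8), (30, 15), (30, 16), (30, 23), (30, 24), (30, 31)]
Unfold 5 (reflect across h@16): 128 holes -> [(1, 0), (1, 7), (1, 8), (1, 15), (1, 16), (1, 23), (1, 24), (1, 31), (2, 1), (2, 6), (2, 9), (2, 14), (2, 17), (2, 22), (2, 25), (2, 30), (4, 2), (4, 5), (4, 10), (4, 13), (4, 18), (4, 21), (4, 26), (4, 29), (7, 0), (7, 7), (7, 8), (7, 15), (7, 16), (7, 23), (7, 24), (7, 31), (8, 0), (8, 7), (8, 8), (8, 15), (8, 16), (8, 23), (8, 24), (8, 31), (11, 2), (11, 5), (11, 10), (11, 13), (11, 18), (11, 21), (11, 26), (11, 29), (13, 1), (13, 6), (13, 9), (13, 14), (13, 17), (13, 22), (13, 25), (13, 30), (14, 0), (14, 7), (14, 8), (14, 15), (14, 16), (14, 23), (14, 24), (14, 31), (17, 0), (17, 7), (17, 8), (17, 15), (17, 16), (17, 23), (17, 24), (17, 31), (18, 1), (18, 6), (18, 9), (18, 14), (18, 17), (18, 22), (18, 25), (18, 30), (20, 2), (20, 5), (20, 10), (20, 13), (20, 18), (20, 21), (20, 26), (20, 29), (23, 0), (23, 7), (23, 8), (23, 15), (23, 16), (23, 23), (23, 24), (23, 31), (24, 0), (24, 7), (24, 8), (24, 15), (24, 16), (24, 23), (24, 24), (24, 31), (27, 2), (27, 5), (27, 10), (27, 13), (27, 18), (27, 21), (27, 26), (27, 29), (29, 1), (29, 6), (29, 9), (29, 14), (29, 17), (29, 22), (29, 25), (29, 30), (30, 0), (30, 7), (30, 8), (30, 15), (30, 16), (30, 23), (30, 24), (30, 31)]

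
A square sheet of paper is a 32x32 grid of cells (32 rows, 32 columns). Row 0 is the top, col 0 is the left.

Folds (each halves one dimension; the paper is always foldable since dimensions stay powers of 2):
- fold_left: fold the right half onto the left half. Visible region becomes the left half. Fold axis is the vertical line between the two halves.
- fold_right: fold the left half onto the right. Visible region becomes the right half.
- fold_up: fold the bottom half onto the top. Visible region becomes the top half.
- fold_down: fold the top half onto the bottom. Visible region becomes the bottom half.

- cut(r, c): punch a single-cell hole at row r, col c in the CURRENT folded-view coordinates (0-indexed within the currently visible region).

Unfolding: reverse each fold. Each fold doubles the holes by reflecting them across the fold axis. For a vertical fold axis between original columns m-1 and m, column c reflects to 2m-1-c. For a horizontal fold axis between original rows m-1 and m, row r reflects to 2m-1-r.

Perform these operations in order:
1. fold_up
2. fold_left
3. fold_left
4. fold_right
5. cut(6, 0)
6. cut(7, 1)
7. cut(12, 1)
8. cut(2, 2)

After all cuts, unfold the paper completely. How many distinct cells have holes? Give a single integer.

Answer: 64

Derivation:
Op 1 fold_up: fold axis h@16; visible region now rows[0,16) x cols[0,32) = 16x32
Op 2 fold_left: fold axis v@16; visible region now rows[0,16) x cols[0,16) = 16x16
Op 3 fold_left: fold axis v@8; visible region now rows[0,16) x cols[0,8) = 16x8
Op 4 fold_right: fold axis v@4; visible region now rows[0,16) x cols[4,8) = 16x4
Op 5 cut(6, 0): punch at orig (6,4); cuts so far [(6, 4)]; region rows[0,16) x cols[4,8) = 16x4
Op 6 cut(7, 1): punch at orig (7,5); cuts so far [(6, 4), (7, 5)]; region rows[0,16) x cols[4,8) = 16x4
Op 7 cut(12, 1): punch at orig (12,5); cuts so far [(6, 4), (7, 5), (12, 5)]; region rows[0,16) x cols[4,8) = 16x4
Op 8 cut(2, 2): punch at orig (2,6); cuts so far [(2, 6), (6, 4), (7, 5), (12, 5)]; region rows[0,16) x cols[4,8) = 16x4
Unfold 1 (reflect across v@4): 8 holes -> [(2, 1), (2, 6), (6, 3), (6, 4), (7, 2), (7, 5), (12, 2), (12, 5)]
Unfold 2 (reflect across v@8): 16 holes -> [(2, 1), (2, 6), (2, 9), (2, 14), (6, 3), (6, 4), (6, 11), (6, 12), (7, 2), (7, 5), (7, 10), (7, 13), (12, 2), (12, 5), (12, 10), (12, 13)]
Unfold 3 (reflect across v@16): 32 holes -> [(2, 1), (2, 6), (2, 9), (2, 14), (2, 17), (2, 22), (2, 25), (2, 30), (6, 3), (6, 4), (6, 11), (6, 12), (6, 19), (6, 20), (6, 27), (6, 28), (7, 2), (7, 5), (7, 10), (7, 13), (7, 18), (7, 21), (7, 26), (7, 29), (12, 2), (12, 5), (12, 10), (12, 13), (12, 18), (12, 21), (12, 26), (12, 29)]
Unfold 4 (reflect across h@16): 64 holes -> [(2, 1), (2, 6), (2, 9), (2, 14), (2, 17), (2, 22), (2, 25), (2, 30), (6, 3), (6, 4), (6, 11), (6, 12), (6, 19), (6, 20), (6, 27), (6, 28), (7, 2), (7, 5), (7, 10), (7, 13), (7, 18), (7, 21), (7, 26), (7, 29), (12, 2), (12, 5), (12, 10), (12, 13), (12, 18), (12, 21), (12, 26), (12, 29), (19, 2), (19, 5), (19, 10), (19, 13), (19, 18), (19, 21), (19, 26), (19, 29), (24, 2), (24, 5), (24, 10), (24, 13), (24, 18), (24, 21), (24, 26), (24, 29), (25, 3), (25, 4), (25, 11), (25, 12), (25, 19), (25, 20), (25, 27), (25, 28), (29, 1), (29, 6), (29, 9), (29, 14), (29, 17), (29, 22), (29, 25), (29, 30)]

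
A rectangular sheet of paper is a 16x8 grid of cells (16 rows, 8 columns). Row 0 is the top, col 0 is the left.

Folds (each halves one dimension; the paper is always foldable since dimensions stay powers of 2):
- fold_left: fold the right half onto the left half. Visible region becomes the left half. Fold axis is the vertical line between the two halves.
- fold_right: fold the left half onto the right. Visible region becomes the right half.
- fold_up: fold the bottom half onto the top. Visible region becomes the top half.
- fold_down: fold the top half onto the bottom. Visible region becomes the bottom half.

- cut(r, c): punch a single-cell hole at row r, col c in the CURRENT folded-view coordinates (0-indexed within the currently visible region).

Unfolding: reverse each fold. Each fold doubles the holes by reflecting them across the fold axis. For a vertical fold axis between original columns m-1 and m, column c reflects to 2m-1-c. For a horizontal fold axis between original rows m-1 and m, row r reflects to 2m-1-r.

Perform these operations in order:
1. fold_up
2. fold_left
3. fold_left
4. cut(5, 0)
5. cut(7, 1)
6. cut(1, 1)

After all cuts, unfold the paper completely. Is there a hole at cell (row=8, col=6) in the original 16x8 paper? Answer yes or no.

Op 1 fold_up: fold axis h@8; visible region now rows[0,8) x cols[0,8) = 8x8
Op 2 fold_left: fold axis v@4; visible region now rows[0,8) x cols[0,4) = 8x4
Op 3 fold_left: fold axis v@2; visible region now rows[0,8) x cols[0,2) = 8x2
Op 4 cut(5, 0): punch at orig (5,0); cuts so far [(5, 0)]; region rows[0,8) x cols[0,2) = 8x2
Op 5 cut(7, 1): punch at orig (7,1); cuts so far [(5, 0), (7, 1)]; region rows[0,8) x cols[0,2) = 8x2
Op 6 cut(1, 1): punch at orig (1,1); cuts so far [(1, 1), (5, 0), (7, 1)]; region rows[0,8) x cols[0,2) = 8x2
Unfold 1 (reflect across v@2): 6 holes -> [(1, 1), (1, 2), (5, 0), (5, 3), (7, 1), (7, 2)]
Unfold 2 (reflect across v@4): 12 holes -> [(1, 1), (1, 2), (1, 5), (1, 6), (5, 0), (5, 3), (5, 4), (5, 7), (7, 1), (7, 2), (7, 5), (7, 6)]
Unfold 3 (reflect across h@8): 24 holes -> [(1, 1), (1, 2), (1, 5), (1, 6), (5, 0), (5, 3), (5, 4), (5, 7), (7, 1), (7, 2), (7, 5), (7, 6), (8, 1), (8, 2), (8, 5), (8, 6), (10, 0), (10, 3), (10, 4), (10, 7), (14, 1), (14, 2), (14, 5), (14, 6)]
Holes: [(1, 1), (1, 2), (1, 5), (1, 6), (5, 0), (5, 3), (5, 4), (5, 7), (7, 1), (7, 2), (7, 5), (7, 6), (8, 1), (8, 2), (8, 5), (8, 6), (10, 0), (10, 3), (10, 4), (10, 7), (14, 1), (14, 2), (14, 5), (14, 6)]

Answer: yes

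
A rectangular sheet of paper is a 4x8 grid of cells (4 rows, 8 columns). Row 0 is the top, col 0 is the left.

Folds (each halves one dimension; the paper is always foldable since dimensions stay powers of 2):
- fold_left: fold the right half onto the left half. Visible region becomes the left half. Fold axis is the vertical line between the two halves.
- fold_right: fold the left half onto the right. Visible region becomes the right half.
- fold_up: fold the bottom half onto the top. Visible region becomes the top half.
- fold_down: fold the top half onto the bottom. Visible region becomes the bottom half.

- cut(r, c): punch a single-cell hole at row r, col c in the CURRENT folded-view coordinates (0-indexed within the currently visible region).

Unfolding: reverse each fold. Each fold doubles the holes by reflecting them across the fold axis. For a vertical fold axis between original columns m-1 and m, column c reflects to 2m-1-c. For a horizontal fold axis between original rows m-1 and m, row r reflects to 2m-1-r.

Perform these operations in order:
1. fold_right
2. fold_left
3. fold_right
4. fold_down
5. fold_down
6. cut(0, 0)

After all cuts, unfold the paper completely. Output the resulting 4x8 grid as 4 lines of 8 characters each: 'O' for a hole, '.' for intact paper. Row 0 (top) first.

Op 1 fold_right: fold axis v@4; visible region now rows[0,4) x cols[4,8) = 4x4
Op 2 fold_left: fold axis v@6; visible region now rows[0,4) x cols[4,6) = 4x2
Op 3 fold_right: fold axis v@5; visible region now rows[0,4) x cols[5,6) = 4x1
Op 4 fold_down: fold axis h@2; visible region now rows[2,4) x cols[5,6) = 2x1
Op 5 fold_down: fold axis h@3; visible region now rows[3,4) x cols[5,6) = 1x1
Op 6 cut(0, 0): punch at orig (3,5); cuts so far [(3, 5)]; region rows[3,4) x cols[5,6) = 1x1
Unfold 1 (reflect across h@3): 2 holes -> [(2, 5), (3, 5)]
Unfold 2 (reflect across h@2): 4 holes -> [(0, 5), (1, 5), (2, 5), (3, 5)]
Unfold 3 (reflect across v@5): 8 holes -> [(0, 4), (0, 5), (1, 4), (1, 5), (2, 4), (2, 5), (3, 4), (3, 5)]
Unfold 4 (reflect across v@6): 16 holes -> [(0, 4), (0, 5), (0, 6), (0, 7), (1, 4), (1, 5), (1, 6), (1, 7), (2, 4), (2, 5), (2, 6), (2, 7), (3, 4), (3, 5), (3, 6), (3, 7)]
Unfold 5 (reflect across v@4): 32 holes -> [(0, 0), (0, 1), (0, 2), (0, 3), (0, 4), (0, 5), (0, 6), (0, 7), (1, 0), (1, 1), (1, 2), (1, 3), (1, 4), (1, 5), (1, 6), (1, 7), (2, 0), (2, 1), (2, 2), (2, 3), (2, 4), (2, 5), (2, 6), (2, 7), (3, 0), (3, 1), (3, 2), (3, 3), (3, 4), (3, 5), (3, 6), (3, 7)]

Answer: OOOOOOOO
OOOOOOOO
OOOOOOOO
OOOOOOOO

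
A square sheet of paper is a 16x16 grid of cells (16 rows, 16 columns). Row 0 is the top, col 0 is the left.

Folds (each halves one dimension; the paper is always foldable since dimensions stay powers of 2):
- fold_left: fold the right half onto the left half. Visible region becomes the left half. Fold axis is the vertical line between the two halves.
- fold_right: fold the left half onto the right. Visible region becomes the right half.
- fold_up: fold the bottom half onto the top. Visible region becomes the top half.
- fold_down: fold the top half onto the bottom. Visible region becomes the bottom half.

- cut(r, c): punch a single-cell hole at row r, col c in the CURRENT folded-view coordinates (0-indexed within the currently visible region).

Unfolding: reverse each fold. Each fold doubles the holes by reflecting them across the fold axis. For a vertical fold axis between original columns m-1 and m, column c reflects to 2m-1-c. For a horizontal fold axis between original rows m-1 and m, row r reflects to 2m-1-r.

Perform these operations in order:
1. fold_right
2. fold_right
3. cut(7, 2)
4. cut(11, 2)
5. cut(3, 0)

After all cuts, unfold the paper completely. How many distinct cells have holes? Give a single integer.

Op 1 fold_right: fold axis v@8; visible region now rows[0,16) x cols[8,16) = 16x8
Op 2 fold_right: fold axis v@12; visible region now rows[0,16) x cols[12,16) = 16x4
Op 3 cut(7, 2): punch at orig (7,14); cuts so far [(7, 14)]; region rows[0,16) x cols[12,16) = 16x4
Op 4 cut(11, 2): punch at orig (11,14); cuts so far [(7, 14), (11, 14)]; region rows[0,16) x cols[12,16) = 16x4
Op 5 cut(3, 0): punch at orig (3,12); cuts so far [(3, 12), (7, 14), (11, 14)]; region rows[0,16) x cols[12,16) = 16x4
Unfold 1 (reflect across v@12): 6 holes -> [(3, 11), (3, 12), (7, 9), (7, 14), (11, 9), (11, 14)]
Unfold 2 (reflect across v@8): 12 holes -> [(3, 3), (3, 4), (3, 11), (3, 12), (7, 1), (7, 6), (7, 9), (7, 14), (11, 1), (11, 6), (11, 9), (11, 14)]

Answer: 12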